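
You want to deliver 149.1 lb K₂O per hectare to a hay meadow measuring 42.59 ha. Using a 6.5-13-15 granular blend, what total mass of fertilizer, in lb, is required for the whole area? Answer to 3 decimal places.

42334.460 lb

Product per hectare = 149.1 / 15% = 994 lb.
Total product = 994 × 42.59 = 42334.46 lb.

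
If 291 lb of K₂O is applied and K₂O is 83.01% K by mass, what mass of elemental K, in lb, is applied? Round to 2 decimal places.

241.56 lb K

K = 291 × 0.8301 = 241.559 lb.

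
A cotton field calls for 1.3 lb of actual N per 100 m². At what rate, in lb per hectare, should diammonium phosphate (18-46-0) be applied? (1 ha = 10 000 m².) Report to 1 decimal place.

722.2 lb of product per hectare

Product per 100 m² = 1.3 / 18% = 7.22222 lb.
Convert to per hectare: 7.22222 × 100 = 722.222 lb.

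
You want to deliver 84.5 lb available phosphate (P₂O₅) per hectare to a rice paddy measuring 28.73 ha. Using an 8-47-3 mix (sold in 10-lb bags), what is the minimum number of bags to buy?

517 bags

Product per hectare = 84.5 / 47% = 179.787 lb.
Total product = 179.787 × 28.73 = 5165.29 lb.
Bags = ⌈5165.29 / 10⌉ = 517.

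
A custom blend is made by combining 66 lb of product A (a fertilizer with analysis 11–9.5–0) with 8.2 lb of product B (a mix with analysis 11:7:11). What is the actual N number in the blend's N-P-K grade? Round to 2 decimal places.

Total mass = 66 + 8.2 = 74.2 lb.
N mass = 11%×66 + 11%×8.2 = 8.162 lb.
% N = 8.162 / 74.2 = 11%.

11.00% N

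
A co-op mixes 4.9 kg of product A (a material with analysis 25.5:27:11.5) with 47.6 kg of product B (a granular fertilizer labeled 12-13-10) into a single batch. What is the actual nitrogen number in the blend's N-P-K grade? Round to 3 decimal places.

13.260% N

Total mass = 4.9 + 47.6 = 52.5 kg.
N mass = 25.5%×4.9 + 12%×47.6 = 6.9615 kg.
% N = 6.9615 / 52.5 = 13.26%.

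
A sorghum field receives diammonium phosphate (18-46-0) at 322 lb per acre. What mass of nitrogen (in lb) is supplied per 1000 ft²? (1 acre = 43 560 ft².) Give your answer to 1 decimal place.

nitrogen per acre = 322 × 18% = 57.96 lb.
Convert to per 1000 ft²: 57.96 × 0.0229568 = 1.33058 lb.

1.3 lb N per thousand sq ft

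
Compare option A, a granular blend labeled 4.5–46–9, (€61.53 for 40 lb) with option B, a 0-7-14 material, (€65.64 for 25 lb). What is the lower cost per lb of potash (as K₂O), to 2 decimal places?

option A: K₂O per bag = 40 × 9% = 3.6 lb; cost = 61.53 / 3.6 = €17.0917/lb K₂O.
option B: K₂O per bag = 25 × 14% = 3.5 lb; cost = 65.64 / 3.5 = €18.7543/lb K₂O.
option A is cheaper.

€17.09 per lb K₂O (option A)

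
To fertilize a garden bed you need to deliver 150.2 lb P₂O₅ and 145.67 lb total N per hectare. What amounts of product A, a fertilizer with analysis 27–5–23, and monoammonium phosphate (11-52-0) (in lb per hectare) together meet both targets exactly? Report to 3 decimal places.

439.039 lb product A, 246.631 lb monoammonium phosphate

Let a = lb of product A, b = lb of monoammonium phosphate (per hectare).
P₂O₅: 0.05·a + 0.52·b = 150.2
N: 0.27·a + 0.11·b = 145.67
Eliminate b: (row1) − 0.52/0.11·(row2) → -1.22636·a = -538.422, so a = 439.0393.
Then b = (145.67 − 0.27·439.0393) / 0.11 = 246.6308.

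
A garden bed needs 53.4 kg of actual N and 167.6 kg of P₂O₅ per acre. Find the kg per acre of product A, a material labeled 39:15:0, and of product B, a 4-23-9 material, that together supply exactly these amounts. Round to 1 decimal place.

Per-acre balance (a = product A, b = product B):
N: 0.39·a + 0.04·b = 53.4
P₂O₅: 0.15·a + 0.23·b = 167.6
Eliminate a: (row1) − 0.39/0.15·(row2) → -0.558·b = -382.36, so b = 685.233.
Back-substitute: a = (53.4 − 0.04·685.233) / 0.39 = 66.6428.

66.6 kg product A, 685.2 kg product B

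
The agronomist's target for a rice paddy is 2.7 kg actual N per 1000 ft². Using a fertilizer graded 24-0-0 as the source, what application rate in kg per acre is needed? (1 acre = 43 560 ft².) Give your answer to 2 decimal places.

Product per 1000 ft² = 2.7 / 24% = 11.25 kg.
Convert to per acre: 11.25 × 43.56 = 490.05 kg.

490.05 kg of product per acre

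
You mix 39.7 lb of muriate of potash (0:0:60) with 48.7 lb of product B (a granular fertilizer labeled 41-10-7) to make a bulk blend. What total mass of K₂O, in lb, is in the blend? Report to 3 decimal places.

27.229 lb K₂O

K₂O mass = 60%×39.7 + 7%×48.7 = 27.229 lb.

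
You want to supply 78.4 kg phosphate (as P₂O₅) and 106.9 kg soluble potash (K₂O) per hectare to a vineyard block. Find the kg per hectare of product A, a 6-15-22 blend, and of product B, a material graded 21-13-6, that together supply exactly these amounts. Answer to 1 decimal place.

With a, b = kg per hectare of product A and product B:
P₂O₅: 0.15·a + 0.13·b = 78.4
K₂O: 0.22·a + 0.06·b = 106.9
Eliminate b: (row1) − 0.13/0.06·(row2) → -0.326667·a = -153.217, so a = 469.031.
Then b = (106.9 − 0.22·469.031) / 0.06 = 61.8878.

469.0 kg product A, 61.9 kg product B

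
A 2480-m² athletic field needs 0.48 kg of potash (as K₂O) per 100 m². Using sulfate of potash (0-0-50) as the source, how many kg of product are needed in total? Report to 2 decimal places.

Product per 100 m² = 0.48 / 50% = 0.96 kg.
Total product = 0.96 × 2480 / 100 = 23.808 kg.

23.81 kg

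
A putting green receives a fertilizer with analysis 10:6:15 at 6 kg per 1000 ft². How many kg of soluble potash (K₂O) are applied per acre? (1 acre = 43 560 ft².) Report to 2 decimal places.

39.20 kg K₂O per acre

K₂O per 1000 ft² = 6 × 15% = 0.9 kg.
Convert to per acre: 0.9 × 43.56 = 39.204 kg.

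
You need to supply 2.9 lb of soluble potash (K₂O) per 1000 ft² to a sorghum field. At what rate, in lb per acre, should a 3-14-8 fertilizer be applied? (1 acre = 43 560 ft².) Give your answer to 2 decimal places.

Product per 1000 ft² = 2.9 / 8% = 36.25 lb.
Convert to per acre: 36.25 × 43.56 = 1579.05 lb.

1579.05 lb of product per acre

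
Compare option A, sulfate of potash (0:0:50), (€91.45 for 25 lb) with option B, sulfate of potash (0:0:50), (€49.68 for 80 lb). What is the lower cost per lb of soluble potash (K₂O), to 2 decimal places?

€1.24 per lb K₂O (option B)

option A: K₂O per bag = 25 × 50% = 12.5 lb; cost = 91.45 / 12.5 = €7.3160/lb K₂O.
option B: K₂O per bag = 80 × 50% = 40 lb; cost = 49.68 / 40 = €1.2420/lb K₂O.
option B is cheaper.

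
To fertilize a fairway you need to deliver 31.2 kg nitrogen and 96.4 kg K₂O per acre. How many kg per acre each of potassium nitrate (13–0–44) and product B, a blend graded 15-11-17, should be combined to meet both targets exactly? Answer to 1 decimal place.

208.6 kg potassium nitrate, 27.2 kg product B

Per-acre balance (a = potassium nitrate, b = product B):
N: 0.13·a + 0.15·b = 31.2
K₂O: 0.44·a + 0.17·b = 96.4
Solving simultaneously: a = 208.565, b = 27.2437.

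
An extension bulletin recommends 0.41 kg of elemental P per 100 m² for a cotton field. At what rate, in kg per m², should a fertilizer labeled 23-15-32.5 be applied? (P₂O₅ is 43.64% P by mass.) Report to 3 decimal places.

0.063 kg of product per sq m

As P₂O₅: 0.41 / 0.4364 = 0.939505 kg per 100 m².
Product per 100 m² = 0.939505 / 15% = 6.26337 kg.
Convert to per m²: 6.26337 × 0.01 = 0.0626337 kg.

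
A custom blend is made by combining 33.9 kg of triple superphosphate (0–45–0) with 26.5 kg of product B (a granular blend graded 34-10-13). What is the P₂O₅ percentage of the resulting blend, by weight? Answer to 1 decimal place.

29.6% P₂O₅

Total mass = 33.9 + 26.5 = 60.4 kg.
P₂O₅ mass = 45%×33.9 + 10%×26.5 = 17.905 kg.
% P₂O₅ = 17.905 / 60.4 = 29.644%.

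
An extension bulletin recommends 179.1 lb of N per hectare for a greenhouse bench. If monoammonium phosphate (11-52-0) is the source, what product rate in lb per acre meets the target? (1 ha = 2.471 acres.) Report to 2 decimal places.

658.92 lb of product per acre

Product per hectare = 179.1 / 11% = 1628.18 lb.
Convert to per acre: 1628.18 × 0.404694 = 658.916 lb.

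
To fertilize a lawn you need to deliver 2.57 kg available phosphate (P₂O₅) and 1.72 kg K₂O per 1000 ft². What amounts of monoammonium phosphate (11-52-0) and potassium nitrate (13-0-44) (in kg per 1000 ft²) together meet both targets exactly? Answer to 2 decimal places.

4.94 kg monoammonium phosphate, 3.91 kg potassium nitrate

Per-1000 ft² balance (a = monoammonium phosphate, b = potassium nitrate):
P₂O₅: 0.52·a + 0·b = 2.57
K₂O: 0·a + 0.44·b = 1.72
Solving simultaneously: a = 4.94231, b = 3.90909.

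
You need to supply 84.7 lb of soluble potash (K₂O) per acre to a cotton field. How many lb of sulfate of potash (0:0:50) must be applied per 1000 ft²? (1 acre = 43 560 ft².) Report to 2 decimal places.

Product per acre = 84.7 / 50% = 169.4 lb.
Convert to per 1000 ft²: 169.4 × 0.0229568 = 3.88889 lb.

3.89 lb of product per thousand sq ft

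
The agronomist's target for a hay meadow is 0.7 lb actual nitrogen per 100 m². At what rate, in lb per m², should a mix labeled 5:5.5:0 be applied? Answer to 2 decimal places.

0.14 lb of product per sq m

Product per 100 m² = 0.7 / 5% = 14 lb.
Convert to per m²: 14 × 0.01 = 0.14 lb.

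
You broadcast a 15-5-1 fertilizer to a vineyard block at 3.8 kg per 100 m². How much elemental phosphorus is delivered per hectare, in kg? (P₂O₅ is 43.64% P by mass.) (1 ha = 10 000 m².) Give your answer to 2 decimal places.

8.29 kg P per hectare

P₂O₅ per 100 m² = 3.8 × 5% = 0.19 kg.
Elemental P = 0.19 × 0.4364 = 0.082916 kg per 100 m².
Convert to per hectare: 0.082916 × 100 = 8.2916 kg.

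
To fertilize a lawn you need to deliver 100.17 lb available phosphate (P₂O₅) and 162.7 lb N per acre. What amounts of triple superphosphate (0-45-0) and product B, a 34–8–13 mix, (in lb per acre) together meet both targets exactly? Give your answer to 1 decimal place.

Per-acre balance (a = triple superphosphate, b = product B):
P₂O₅: 0.45·a + 0.08·b = 100.17
N: 0·a + 0.34·b = 162.7
Solving simultaneously: a = 137.528, b = 478.529.

137.5 lb triple superphosphate, 478.5 lb product B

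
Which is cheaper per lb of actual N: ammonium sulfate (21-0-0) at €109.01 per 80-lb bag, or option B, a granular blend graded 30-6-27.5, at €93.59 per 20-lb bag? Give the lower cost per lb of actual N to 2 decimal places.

€6.49 per lb N (ammonium sulfate)

ammonium sulfate: N per bag = 80 × 21% = 16.8 lb; cost = 109.01 / 16.8 = €6.4887/lb N.
option B: N per bag = 20 × 30% = 6 lb; cost = 93.59 / 6 = €15.5983/lb N.
ammonium sulfate is cheaper.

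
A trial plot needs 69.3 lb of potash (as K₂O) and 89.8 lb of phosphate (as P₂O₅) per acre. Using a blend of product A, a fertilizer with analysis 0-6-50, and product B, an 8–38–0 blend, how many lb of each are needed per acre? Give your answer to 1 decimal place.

Let a = lb of product A, b = lb of product B (per acre).
K₂O: 0.5·a + 0·b = 69.3
P₂O₅: 0.06·a + 0.38·b = 89.8
From row1: a = (69.3 − 0·b) / 0.5.
Into row2: 0.06·(69.3 − 0·b)/0.5 + 0.38·b = 89.8 → b = 214.432, a = 138.6.

138.6 lb product A, 214.4 lb product B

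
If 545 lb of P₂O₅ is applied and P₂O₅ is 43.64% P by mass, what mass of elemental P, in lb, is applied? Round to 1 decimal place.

P = 545 × 0.4364 = 237.838 lb.

237.8 lb P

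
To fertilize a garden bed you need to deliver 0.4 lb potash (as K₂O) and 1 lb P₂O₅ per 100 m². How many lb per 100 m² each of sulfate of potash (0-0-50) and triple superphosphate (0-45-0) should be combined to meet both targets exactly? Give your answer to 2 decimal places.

Let a = lb of sulfate of potash, b = lb of triple superphosphate (per 100 m²).
K₂O: 0.5·a + 0·b = 0.4
P₂O₅: 0·a + 0.45·b = 1
Solving simultaneously: a = 0.8, b = 2.22222.

0.80 lb sulfate of potash, 2.22 lb triple superphosphate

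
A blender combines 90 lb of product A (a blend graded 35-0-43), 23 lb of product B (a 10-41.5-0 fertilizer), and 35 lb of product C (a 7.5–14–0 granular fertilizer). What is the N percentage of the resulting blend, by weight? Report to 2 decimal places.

24.61% N

Total mass = 90 + 23 + 35 = 148 lb.
N mass = 35%×90 + 10%×23 + 7.5%×35 = 36.425 lb.
% N = 36.425 / 148 = 24.6115%.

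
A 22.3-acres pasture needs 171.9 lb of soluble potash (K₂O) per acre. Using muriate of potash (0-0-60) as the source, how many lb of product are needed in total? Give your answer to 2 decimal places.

Product per acre = 171.9 / 60% = 286.5 lb.
Total product = 286.5 × 22.3 = 6388.95 lb.

6388.95 lb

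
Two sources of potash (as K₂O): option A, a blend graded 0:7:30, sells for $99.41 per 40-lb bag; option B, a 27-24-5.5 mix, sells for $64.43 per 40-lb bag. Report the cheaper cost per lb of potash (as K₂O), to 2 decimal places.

$8.28 per lb K₂O (option A)

option A: K₂O per bag = 40 × 30% = 12 lb; cost = 99.41 / 12 = $8.2842/lb K₂O.
option B: K₂O per bag = 40 × 5.5% = 2.2 lb; cost = 64.43 / 2.2 = $29.2864/lb K₂O.
option A is cheaper.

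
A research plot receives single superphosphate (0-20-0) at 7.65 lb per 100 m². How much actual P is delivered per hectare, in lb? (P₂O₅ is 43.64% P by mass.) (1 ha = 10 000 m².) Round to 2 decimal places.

66.77 lb P per hectare

P₂O₅ per 100 m² = 7.65 × 20% = 1.53 lb.
Elemental P = 1.53 × 0.4364 = 0.667692 lb per 100 m².
Convert to per hectare: 0.667692 × 100 = 66.7692 lb.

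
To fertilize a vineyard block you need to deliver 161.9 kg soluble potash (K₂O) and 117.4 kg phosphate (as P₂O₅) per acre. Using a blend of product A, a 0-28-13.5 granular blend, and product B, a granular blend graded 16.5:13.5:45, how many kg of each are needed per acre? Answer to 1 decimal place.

287.4 kg product A, 273.6 kg product B

Let a = kg of product A, b = kg of product B (per acre).
K₂O: 0.135·a + 0.45·b = 161.9
P₂O₅: 0.28·a + 0.135·b = 117.4
From row1: a = (161.9 − 0.45·b) / 0.135.
Into row2: 0.28·(161.9 − 0.45·b)/0.135 + 0.135·b = 117.4 → b = 273.561, a = 287.39.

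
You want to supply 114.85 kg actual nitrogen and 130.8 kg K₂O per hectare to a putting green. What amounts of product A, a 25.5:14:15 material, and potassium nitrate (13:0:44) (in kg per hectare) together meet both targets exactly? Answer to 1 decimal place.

361.7 kg product A, 174.0 kg potassium nitrate

Per-hectare balance (a = product A, b = potassium nitrate):
N: 0.255·a + 0.13·b = 114.85
K₂O: 0.15·a + 0.44·b = 130.8
From row1: a = (114.85 − 0.13·b) / 0.255.
Into row2: 0.15·(114.85 − 0.13·b)/0.255 + 0.44·b = 130.8 → b = 173.964, a = 361.704.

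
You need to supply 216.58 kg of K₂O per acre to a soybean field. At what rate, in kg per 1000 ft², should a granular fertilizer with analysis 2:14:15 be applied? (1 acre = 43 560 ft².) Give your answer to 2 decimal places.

Product per acre = 216.58 / 15% = 1443.87 kg.
Convert to per 1000 ft²: 1443.87 × 0.0229568 = 33.1466 kg.

33.15 kg of product per thousand sq ft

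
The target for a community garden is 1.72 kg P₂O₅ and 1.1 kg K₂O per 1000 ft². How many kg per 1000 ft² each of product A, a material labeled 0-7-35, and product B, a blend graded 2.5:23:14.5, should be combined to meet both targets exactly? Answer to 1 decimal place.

Per-1000 ft² balance (a = product A, b = product B):
P₂O₅: 0.07·a + 0.23·b = 1.72
K₂O: 0.35·a + 0.145·b = 1.1
Eliminate a: (row1) − 0.07/0.35·(row2) → 0.201·b = 1.5, so b = 7.46269.
Back-substitute: a = (1.72 − 0.23·7.46269) / 0.07 = 0.0511727.

0.1 kg product A, 7.5 kg product B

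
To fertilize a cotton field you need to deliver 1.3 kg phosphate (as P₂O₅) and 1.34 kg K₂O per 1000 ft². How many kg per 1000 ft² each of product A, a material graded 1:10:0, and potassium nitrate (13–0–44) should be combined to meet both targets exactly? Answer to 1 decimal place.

13.0 kg product A, 3.0 kg potassium nitrate

With a, b = kg per 1000 ft² of product A and potassium nitrate:
P₂O₅: 0.1·a + 0·b = 1.3
K₂O: 0·a + 0.44·b = 1.34
Solving simultaneously: a = 13, b = 3.04545.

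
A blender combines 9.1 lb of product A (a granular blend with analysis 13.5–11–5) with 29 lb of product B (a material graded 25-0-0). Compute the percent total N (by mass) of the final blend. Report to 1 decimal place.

Total mass = 9.1 + 29 = 38.1 lb.
N mass = 13.5%×9.1 + 25%×29 = 8.4785 lb.
% N = 8.4785 / 38.1 = 22.2533%.

22.3% N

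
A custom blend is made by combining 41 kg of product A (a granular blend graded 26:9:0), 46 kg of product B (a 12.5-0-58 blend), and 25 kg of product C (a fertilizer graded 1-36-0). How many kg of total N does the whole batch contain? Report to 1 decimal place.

N mass = 26%×41 + 12.5%×46 + 1%×25 = 16.66 kg.

16.7 kg N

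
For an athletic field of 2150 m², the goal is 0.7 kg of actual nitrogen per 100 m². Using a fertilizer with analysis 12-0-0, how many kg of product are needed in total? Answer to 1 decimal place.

Product per 100 m² = 0.7 / 12% = 5.83333 kg.
Total product = 5.83333 × 2150 / 100 = 125.417 kg.

125.4 kg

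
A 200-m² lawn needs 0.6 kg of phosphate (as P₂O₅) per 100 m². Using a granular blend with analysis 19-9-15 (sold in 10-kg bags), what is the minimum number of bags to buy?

2 bags

Product per 100 m² = 0.6 / 9% = 6.66667 kg.
Total product = 6.66667 × 200 / 100 = 13.3333 kg.
Bags = ⌈13.3333 / 10⌉ = 2.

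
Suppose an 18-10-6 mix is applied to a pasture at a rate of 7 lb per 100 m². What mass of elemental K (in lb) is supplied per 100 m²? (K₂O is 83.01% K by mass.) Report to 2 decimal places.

0.35 lb K per hundred sq m

K₂O per 100 m² = 7 × 6% = 0.42 lb.
Elemental K = 0.42 × 0.8301 = 0.348642 lb per 100 m².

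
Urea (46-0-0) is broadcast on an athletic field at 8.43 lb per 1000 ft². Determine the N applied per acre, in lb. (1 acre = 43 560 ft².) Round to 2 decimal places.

168.92 lb N per acre

nitrogen per 1000 ft² = 8.43 × 46% = 3.8778 lb.
Convert to per acre: 3.8778 × 43.56 = 168.917 lb.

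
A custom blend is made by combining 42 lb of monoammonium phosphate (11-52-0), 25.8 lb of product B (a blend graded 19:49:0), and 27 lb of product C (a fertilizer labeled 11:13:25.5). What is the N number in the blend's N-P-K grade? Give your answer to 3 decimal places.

Total mass = 42 + 25.8 + 27 = 94.8 lb.
N mass = 11%×42 + 19%×25.8 + 11%×27 = 12.492 lb.
% N = 12.492 / 94.8 = 13.1772%.

13.177% N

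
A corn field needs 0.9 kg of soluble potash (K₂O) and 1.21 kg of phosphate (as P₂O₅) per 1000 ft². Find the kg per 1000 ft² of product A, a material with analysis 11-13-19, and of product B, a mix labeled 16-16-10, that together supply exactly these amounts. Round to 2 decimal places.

1.32 kg product A, 6.49 kg product B

Per-1000 ft² balance (a = product A, b = product B):
K₂O: 0.19·a + 0.1·b = 0.9
P₂O₅: 0.13·a + 0.16·b = 1.21
Eliminate b: (row1) − 0.1/0.16·(row2) → 0.10875·a = 0.14375, so a = 1.32184.
Then b = (1.21 − 0.13·1.32184) / 0.16 = 6.48851.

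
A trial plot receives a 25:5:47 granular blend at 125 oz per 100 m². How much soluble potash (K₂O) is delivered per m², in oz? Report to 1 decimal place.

K₂O per 100 m² = 125 × 47% = 58.75 oz.
Convert to per m²: 58.75 × 0.01 = 0.5875 oz.

0.6 oz K₂O per sq m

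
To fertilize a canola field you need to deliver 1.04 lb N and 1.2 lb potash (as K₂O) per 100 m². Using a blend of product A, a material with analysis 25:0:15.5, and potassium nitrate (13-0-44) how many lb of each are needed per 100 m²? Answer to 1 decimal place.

3.4 lb product A, 1.5 lb potassium nitrate

Per-100 m² balance (a = product A, b = potassium nitrate):
N: 0.25·a + 0.13·b = 1.04
K₂O: 0.155·a + 0.44·b = 1.2
Eliminate b: (row1) − 0.13/0.44·(row2) → 0.204205·a = 0.685455, so a = 3.35671.
Then b = (1.2 − 0.155·3.35671) / 0.44 = 1.5448.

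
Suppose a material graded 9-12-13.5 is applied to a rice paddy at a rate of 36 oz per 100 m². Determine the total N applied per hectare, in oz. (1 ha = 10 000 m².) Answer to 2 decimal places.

nitrogen per 100 m² = 36 × 9% = 3.24 oz.
Convert to per hectare: 3.24 × 100 = 324 oz.

324.00 oz N per hectare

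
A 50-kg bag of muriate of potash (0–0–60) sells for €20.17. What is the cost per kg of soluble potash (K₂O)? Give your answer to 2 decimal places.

€0.67 per kg K₂O

K₂O in bag = 50 × 60% = 30 kg.
Cost per kg K₂O = €20.17 / 30 = €0.6723.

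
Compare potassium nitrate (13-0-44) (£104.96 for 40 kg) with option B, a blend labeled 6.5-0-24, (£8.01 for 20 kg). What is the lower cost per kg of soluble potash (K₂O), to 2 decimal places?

£1.67 per kg K₂O (option B)

potassium nitrate: K₂O per bag = 40 × 44% = 17.6 kg; cost = 104.96 / 17.6 = £5.9636/kg K₂O.
option B: K₂O per bag = 20 × 24% = 4.8 kg; cost = 8.01 / 4.8 = £1.6687/kg K₂O.
option B is cheaper.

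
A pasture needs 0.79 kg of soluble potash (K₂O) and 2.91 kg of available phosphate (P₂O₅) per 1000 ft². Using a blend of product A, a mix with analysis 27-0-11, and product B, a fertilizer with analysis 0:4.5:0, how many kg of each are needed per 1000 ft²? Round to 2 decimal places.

With a, b = kg per 1000 ft² of product A and product B:
K₂O: 0.11·a + 0·b = 0.79
P₂O₅: 0·a + 0.045·b = 2.91
Solving simultaneously: a = 7.18182, b = 64.6667.

7.18 kg product A, 64.67 kg product B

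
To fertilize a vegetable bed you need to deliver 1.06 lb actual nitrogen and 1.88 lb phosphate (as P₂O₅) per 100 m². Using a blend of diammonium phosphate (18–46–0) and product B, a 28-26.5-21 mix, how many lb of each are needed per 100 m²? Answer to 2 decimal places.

3.03 lb diammonium phosphate, 1.84 lb product B

With a, b = lb per 100 m² of diammonium phosphate and product B:
N: 0.18·a + 0.28·b = 1.06
P₂O₅: 0.46·a + 0.265·b = 1.88
From row1: a = (1.06 − 0.28·b) / 0.18.
Into row2: 0.46·(1.06 − 0.28·b)/0.18 + 0.265·b = 1.88 → b = 1.8397, a = 3.02713.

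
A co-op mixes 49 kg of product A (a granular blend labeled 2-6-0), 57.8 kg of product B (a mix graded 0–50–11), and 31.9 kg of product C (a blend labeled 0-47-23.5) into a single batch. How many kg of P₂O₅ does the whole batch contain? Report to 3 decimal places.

P₂O₅ mass = 6%×49 + 50%×57.8 + 47%×31.9 = 46.833 kg.

46.833 kg P₂O₅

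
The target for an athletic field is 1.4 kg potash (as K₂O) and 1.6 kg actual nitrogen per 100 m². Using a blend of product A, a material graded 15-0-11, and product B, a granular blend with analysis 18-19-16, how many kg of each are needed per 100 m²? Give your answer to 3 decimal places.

Per-100 m² balance (a = product A, b = product B):
K₂O: 0.11·a + 0.16·b = 1.4
N: 0.15·a + 0.18·b = 1.6
Eliminate a: (row1) − 0.11/0.15·(row2) → 0.028·b = 0.226667, so b = 8.09524.
Back-substitute: a = (1.4 − 0.16·8.09524) / 0.11 = 0.952381.

0.952 kg product A, 8.095 kg product B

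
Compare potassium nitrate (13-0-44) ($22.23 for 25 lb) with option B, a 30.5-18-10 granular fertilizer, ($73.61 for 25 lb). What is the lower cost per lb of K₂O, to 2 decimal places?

$2.02 per lb K₂O (potassium nitrate)

potassium nitrate: K₂O per bag = 25 × 44% = 11 lb; cost = 22.23 / 11 = $2.0209/lb K₂O.
option B: K₂O per bag = 25 × 10% = 2.5 lb; cost = 73.61 / 2.5 = $29.4440/lb K₂O.
potassium nitrate is cheaper.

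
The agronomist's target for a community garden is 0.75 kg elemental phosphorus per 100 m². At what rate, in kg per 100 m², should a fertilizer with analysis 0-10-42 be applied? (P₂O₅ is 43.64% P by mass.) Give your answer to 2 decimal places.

As P₂O₅: 0.75 / 0.4364 = 1.71861 kg per 100 m².
Product per 100 m² = 1.71861 / 10% = 17.1861 kg.

17.19 kg of product per hundred sq m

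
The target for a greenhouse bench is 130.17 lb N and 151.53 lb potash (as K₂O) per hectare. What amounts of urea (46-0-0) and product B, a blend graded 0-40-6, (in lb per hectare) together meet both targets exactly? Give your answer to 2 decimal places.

282.98 lb urea, 2525.50 lb product B

With a, b = lb per hectare of urea and product B:
N: 0.46·a + 0·b = 130.17
K₂O: 0·a + 0.06·b = 151.53
Solving simultaneously: a = 282.978, b = 2525.5.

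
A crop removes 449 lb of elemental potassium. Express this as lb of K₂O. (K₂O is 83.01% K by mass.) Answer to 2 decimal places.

540.90 lb K₂O

K₂O = 449 / 0.8301 = 540.899 lb.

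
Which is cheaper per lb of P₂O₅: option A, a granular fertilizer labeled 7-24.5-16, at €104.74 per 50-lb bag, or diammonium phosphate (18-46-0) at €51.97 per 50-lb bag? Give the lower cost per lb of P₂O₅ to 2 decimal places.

€2.26 per lb P₂O₅ (diammonium phosphate)

option A: P₂O₅ per bag = 50 × 24.5% = 12.25 lb; cost = 104.74 / 12.25 = €8.5502/lb P₂O₅.
diammonium phosphate: P₂O₅ per bag = 50 × 46% = 23 lb; cost = 51.97 / 23 = €2.2596/lb P₂O₅.
diammonium phosphate is cheaper.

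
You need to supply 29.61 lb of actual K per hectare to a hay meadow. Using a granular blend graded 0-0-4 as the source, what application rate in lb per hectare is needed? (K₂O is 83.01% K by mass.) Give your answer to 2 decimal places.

As K₂O: 29.61 / 0.8301 = 35.6704 lb per hectare.
Product per hectare = 35.6704 / 4% = 891.76003 lb.

891.76 lb of product per hectare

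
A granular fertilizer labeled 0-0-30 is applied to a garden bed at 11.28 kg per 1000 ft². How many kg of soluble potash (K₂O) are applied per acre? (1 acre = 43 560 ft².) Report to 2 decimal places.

K₂O per 1000 ft² = 11.28 × 30% = 3.384 kg.
Convert to per acre: 3.384 × 43.56 = 147.407 kg.

147.41 kg K₂O per acre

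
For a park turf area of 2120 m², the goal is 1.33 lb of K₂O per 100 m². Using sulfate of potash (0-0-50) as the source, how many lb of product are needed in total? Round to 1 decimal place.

Product per 100 m² = 1.33 / 50% = 2.66 lb.
Total product = 2.66 × 2120 / 100 = 56.392 lb.

56.4 lb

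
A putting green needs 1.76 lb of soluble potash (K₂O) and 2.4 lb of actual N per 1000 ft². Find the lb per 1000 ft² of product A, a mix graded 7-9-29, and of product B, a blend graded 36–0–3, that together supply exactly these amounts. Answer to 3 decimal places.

5.490 lb product A, 5.599 lb product B

Let a = lb of product A, b = lb of product B (per 1000 ft²).
K₂O: 0.29·a + 0.03·b = 1.76
N: 0.07·a + 0.36·b = 2.4
Eliminate a: (row1) − 0.29/0.07·(row2) → -1.46143·b = -8.18286, so b = 5.59922.
Back-substitute: a = (1.76 − 0.03·5.59922) / 0.29 = 5.48974.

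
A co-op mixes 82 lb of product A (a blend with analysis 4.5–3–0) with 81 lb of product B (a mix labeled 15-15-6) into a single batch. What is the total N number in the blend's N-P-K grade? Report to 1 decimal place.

9.7% N

Total mass = 82 + 81 = 163 lb.
N mass = 4.5%×82 + 15%×81 = 15.84 lb.
% N = 15.84 / 163 = 9.71779%.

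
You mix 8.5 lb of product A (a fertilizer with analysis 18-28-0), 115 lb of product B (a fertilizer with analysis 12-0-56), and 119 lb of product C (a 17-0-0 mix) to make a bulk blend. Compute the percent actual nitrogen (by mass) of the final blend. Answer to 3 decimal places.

Total mass = 8.5 + 115 + 119 = 242.5 lb.
N mass = 18%×8.5 + 12%×115 + 17%×119 = 35.56 lb.
% N = 35.56 / 242.5 = 14.6639%.

14.664% N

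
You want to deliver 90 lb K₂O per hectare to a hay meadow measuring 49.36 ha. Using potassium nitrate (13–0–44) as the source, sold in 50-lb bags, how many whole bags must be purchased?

Product per hectare = 90 / 44% = 204.545 lb.
Total product = 204.545 × 49.36 = 10096.4 lb.
Bags = ⌈10096.4 / 50⌉ = 202.

202 bags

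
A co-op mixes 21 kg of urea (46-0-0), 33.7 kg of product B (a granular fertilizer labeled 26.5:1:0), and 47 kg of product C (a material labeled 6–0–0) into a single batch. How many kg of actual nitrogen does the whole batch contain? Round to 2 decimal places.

N mass = 46%×21 + 26.5%×33.7 + 6%×47 = 21.4105 kg.

21.41 kg N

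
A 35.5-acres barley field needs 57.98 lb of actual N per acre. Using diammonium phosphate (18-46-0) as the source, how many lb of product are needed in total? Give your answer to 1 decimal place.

11434.9 lb

Product per acre = 57.98 / 18% = 322.111 lb.
Total product = 322.111 × 35.5 = 11434.94 lb.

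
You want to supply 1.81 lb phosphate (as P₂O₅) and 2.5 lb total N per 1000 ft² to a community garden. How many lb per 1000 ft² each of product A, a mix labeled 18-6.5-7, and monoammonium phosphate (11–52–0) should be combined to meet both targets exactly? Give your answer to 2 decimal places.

12.73 lb product A, 1.89 lb monoammonium phosphate

Let a = lb of product A, b = lb of monoammonium phosphate (per 1000 ft²).
P₂O₅: 0.065·a + 0.52·b = 1.81
N: 0.18·a + 0.11·b = 2.5
Eliminate a: (row1) − 0.065/0.18·(row2) → 0.480278·b = 0.907222, so b = 1.88895.
Back-substitute: a = (1.81 − 0.52·1.88895) / 0.065 = 12.7345.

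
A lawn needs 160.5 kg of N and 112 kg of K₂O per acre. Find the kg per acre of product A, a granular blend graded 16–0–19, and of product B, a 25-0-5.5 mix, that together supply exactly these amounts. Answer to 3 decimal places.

Per-acre balance (a = product A, b = product B):
N: 0.16·a + 0.25·b = 160.5
K₂O: 0.19·a + 0.055·b = 112
From row1: a = (160.5 − 0.25·b) / 0.16.
Into row2: 0.19·(160.5 − 0.25·b)/0.16 + 0.055·b = 112 → b = 324.9354, a = 495.4134.

495.413 kg product A, 324.935 kg product B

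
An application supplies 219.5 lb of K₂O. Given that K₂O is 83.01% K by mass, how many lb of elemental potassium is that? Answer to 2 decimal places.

182.21 lb K

K = 219.5 × 0.8301 = 182.207 lb.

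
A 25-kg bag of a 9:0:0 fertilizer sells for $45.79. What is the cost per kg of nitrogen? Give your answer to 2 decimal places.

N in bag = 25 × 9% = 2.25 kg.
Cost per kg N = $45.79 / 2.25 = $20.3511.

$20.35 per kg N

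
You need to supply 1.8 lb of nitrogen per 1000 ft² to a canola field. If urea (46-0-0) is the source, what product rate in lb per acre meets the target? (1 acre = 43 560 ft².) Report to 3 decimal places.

170.452 lb of product per acre

Product per 1000 ft² = 1.8 / 46% = 3.91304 lb.
Convert to per acre: 3.91304 × 43.56 = 170.4522 lb.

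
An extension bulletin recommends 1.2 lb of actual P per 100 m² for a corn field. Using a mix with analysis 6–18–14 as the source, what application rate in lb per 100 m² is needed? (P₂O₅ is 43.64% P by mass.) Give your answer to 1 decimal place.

15.3 lb of product per hundred sq m

As P₂O₅: 1.2 / 0.4364 = 2.74977 lb per 100 m².
Product per 100 m² = 2.74977 / 18% = 15.2765 lb.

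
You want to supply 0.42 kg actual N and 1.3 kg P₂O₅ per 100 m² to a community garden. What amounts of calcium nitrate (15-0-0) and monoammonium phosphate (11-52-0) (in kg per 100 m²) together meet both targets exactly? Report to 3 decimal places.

With a, b = kg per 100 m² of calcium nitrate and monoammonium phosphate:
N: 0.15·a + 0.11·b = 0.42
P₂O₅: 0·a + 0.52·b = 1.3
Solving simultaneously: a = 0.966667, b = 2.5.

0.967 kg calcium nitrate, 2.500 kg monoammonium phosphate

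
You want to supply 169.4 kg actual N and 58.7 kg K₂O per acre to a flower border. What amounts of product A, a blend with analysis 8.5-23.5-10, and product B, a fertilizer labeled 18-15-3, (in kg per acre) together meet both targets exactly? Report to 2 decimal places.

354.95 kg product A, 773.50 kg product B

Per-acre balance (a = product A, b = product B):
N: 0.085·a + 0.18·b = 169.4
K₂O: 0.1·a + 0.03·b = 58.7
Solving simultaneously: a = 354.951, b = 773.495.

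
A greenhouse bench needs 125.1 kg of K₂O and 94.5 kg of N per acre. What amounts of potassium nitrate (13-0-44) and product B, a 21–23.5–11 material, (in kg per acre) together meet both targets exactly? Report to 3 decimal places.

Per-acre balance (a = potassium nitrate, b = product B):
K₂O: 0.44·a + 0.11·b = 125.1
N: 0.13·a + 0.21·b = 94.5
Solving simultaneously: a = 203.2778, b = 324.1613.

203.278 kg potassium nitrate, 324.161 kg product B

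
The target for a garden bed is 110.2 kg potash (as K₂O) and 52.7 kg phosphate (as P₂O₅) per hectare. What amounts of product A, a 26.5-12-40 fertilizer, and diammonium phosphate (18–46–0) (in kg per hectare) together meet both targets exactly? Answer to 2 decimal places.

275.50 kg product A, 42.70 kg diammonium phosphate

Per-hectare balance (a = product A, b = diammonium phosphate):
K₂O: 0.4·a + 0·b = 110.2
P₂O₅: 0.12·a + 0.46·b = 52.7
Solving simultaneously: a = 275.5, b = 42.6957.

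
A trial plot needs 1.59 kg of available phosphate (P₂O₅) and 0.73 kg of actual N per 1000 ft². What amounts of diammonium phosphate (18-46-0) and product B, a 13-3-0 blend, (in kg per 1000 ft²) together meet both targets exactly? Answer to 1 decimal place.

3.4 kg diammonium phosphate, 0.9 kg product B

Per-1000 ft² balance (a = diammonium phosphate, b = product B):
P₂O₅: 0.46·a + 0.03·b = 1.59
N: 0.18·a + 0.13·b = 0.73
Eliminate b: (row1) − 0.03/0.13·(row2) → 0.418462·a = 1.42154, so a = 3.39706.
Then b = (0.73 − 0.18·3.39706) / 0.13 = 0.911765.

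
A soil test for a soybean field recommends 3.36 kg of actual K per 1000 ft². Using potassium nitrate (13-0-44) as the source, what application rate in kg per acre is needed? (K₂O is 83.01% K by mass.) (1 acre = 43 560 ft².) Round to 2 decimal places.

As K₂O: 3.36 / 0.8301 = 4.04771 kg per 1000 ft².
Product per 1000 ft² = 4.04771 / 44% = 9.19933 kg.
Convert to per acre: 9.19933 × 43.56 = 400.723 kg.

400.72 kg of product per acre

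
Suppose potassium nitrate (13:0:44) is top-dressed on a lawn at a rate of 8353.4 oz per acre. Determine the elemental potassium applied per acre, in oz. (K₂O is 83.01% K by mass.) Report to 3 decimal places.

3051.029 oz K per acre

K₂O per acre = 8353.4 × 44% = 3675.5 oz.
Elemental K = 3675.5 × 0.8301 = 3051.0292 oz per acre.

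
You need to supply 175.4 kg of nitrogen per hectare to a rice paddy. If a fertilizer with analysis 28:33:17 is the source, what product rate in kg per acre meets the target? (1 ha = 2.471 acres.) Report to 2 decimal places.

253.51 kg of product per acre

Product per hectare = 175.4 / 28% = 626.429 kg.
Convert to per acre: 626.429 × 0.404694 = 253.512 kg.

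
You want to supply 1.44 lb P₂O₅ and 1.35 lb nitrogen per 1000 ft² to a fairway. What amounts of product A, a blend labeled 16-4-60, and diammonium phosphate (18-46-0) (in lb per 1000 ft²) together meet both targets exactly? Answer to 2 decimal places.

Let a = lb of product A, b = lb of diammonium phosphate (per 1000 ft²).
P₂O₅: 0.04·a + 0.46·b = 1.44
N: 0.16·a + 0.18·b = 1.35
Eliminate a: (row1) − 0.04/0.16·(row2) → 0.415·b = 1.1025, so b = 2.65663.
Back-substitute: a = (1.44 − 0.46·2.65663) / 0.04 = 5.4488.

5.45 lb product A, 2.66 lb diammonium phosphate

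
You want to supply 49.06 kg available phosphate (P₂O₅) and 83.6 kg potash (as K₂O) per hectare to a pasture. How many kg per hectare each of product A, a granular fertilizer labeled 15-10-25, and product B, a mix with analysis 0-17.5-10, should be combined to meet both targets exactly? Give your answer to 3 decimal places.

288.119 kg product A, 115.704 kg product B

Let a = kg of product A, b = kg of product B (per hectare).
P₂O₅: 0.1·a + 0.175·b = 49.06
K₂O: 0.25·a + 0.1·b = 83.6
Solving simultaneously: a = 288.1185, b = 115.7037.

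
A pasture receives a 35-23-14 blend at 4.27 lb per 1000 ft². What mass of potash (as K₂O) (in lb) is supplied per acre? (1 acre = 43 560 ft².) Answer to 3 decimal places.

K₂O per 1000 ft² = 4.27 × 14% = 0.5978 lb.
Convert to per acre: 0.5978 × 43.56 = 26.0402 lb.

26.040 lb K₂O per acre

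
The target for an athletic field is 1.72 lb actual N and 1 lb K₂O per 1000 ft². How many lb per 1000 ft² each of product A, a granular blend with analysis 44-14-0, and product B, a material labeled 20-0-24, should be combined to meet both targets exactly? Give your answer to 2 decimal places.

With a, b = lb per 1000 ft² of product A and product B:
N: 0.44·a + 0.2·b = 1.72
K₂O: 0·a + 0.24·b = 1
Solving simultaneously: a = 2.01515, b = 4.16667.

2.02 lb product A, 4.17 lb product B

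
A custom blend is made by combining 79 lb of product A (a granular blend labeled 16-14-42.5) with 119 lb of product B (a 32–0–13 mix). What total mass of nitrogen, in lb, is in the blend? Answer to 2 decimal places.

50.72 lb N

N mass = 16%×79 + 32%×119 = 50.72 lb.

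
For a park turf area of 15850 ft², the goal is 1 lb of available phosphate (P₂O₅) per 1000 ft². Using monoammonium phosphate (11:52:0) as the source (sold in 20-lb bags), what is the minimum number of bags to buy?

Product per 1000 ft² = 1 / 52% = 1.92308 lb.
Total product = 1.92308 × 15850 / 1000 = 30.4808 lb.
Bags = ⌈30.4808 / 20⌉ = 2.

2 bags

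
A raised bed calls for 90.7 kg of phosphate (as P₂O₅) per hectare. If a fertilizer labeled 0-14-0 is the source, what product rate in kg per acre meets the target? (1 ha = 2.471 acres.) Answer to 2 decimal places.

262.18 kg of product per acre

Product per hectare = 90.7 / 14% = 647.857 kg.
Convert to per acre: 647.857 × 0.404694 = 262.184 kg.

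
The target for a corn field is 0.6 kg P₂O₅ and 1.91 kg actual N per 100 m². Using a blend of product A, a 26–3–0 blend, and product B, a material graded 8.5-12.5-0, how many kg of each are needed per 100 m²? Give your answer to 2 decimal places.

Per-100 m² balance (a = product A, b = product B):
P₂O₅: 0.03·a + 0.125·b = 0.6
N: 0.26·a + 0.085·b = 1.91
Solving simultaneously: a = 6.26878, b = 3.29549.

6.27 kg product A, 3.30 kg product B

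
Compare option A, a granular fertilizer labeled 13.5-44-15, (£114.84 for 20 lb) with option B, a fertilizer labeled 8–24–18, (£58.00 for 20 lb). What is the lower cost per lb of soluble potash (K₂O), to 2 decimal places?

option A: K₂O per bag = 20 × 15% = 3 lb; cost = 114.84 / 3 = £38.2800/lb K₂O.
option B: K₂O per bag = 20 × 18% = 3.6 lb; cost = 58.00 / 3.6 = £16.1111/lb K₂O.
option B is cheaper.

£16.11 per lb K₂O (option B)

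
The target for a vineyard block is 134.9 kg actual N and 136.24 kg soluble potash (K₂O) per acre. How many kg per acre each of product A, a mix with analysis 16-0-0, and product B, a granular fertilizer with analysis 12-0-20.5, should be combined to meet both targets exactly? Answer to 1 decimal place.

With a, b = kg per acre of product A and product B:
N: 0.16·a + 0.12·b = 134.9
K₂O: 0·a + 0.205·b = 136.24
Solving simultaneously: a = 344.686, b = 664.585.

344.7 kg product A, 664.6 kg product B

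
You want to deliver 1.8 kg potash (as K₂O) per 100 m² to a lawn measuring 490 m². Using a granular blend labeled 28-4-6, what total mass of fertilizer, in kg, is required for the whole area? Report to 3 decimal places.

147.000 kg

Product per 100 m² = 1.8 / 6% = 30 kg.
Total product = 30 × 490 / 100 = 147 kg.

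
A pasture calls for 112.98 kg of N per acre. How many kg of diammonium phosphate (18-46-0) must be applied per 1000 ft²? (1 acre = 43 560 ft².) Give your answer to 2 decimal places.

Product per acre = 112.98 / 18% = 627.667 kg.
Convert to per 1000 ft²: 627.667 × 0.0229568 = 14.4092 kg.

14.41 kg of product per thousand sq ft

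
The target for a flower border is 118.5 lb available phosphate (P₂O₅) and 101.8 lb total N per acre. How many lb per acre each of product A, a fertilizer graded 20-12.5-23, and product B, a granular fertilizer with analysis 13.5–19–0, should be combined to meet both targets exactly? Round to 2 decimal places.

Let a = lb of product A, b = lb of product B (per acre).
P₂O₅: 0.125·a + 0.19·b = 118.5
N: 0.2·a + 0.135·b = 101.8
Solving simultaneously: a = 158.3195, b = 519.527.

158.32 lb product A, 519.53 lb product B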